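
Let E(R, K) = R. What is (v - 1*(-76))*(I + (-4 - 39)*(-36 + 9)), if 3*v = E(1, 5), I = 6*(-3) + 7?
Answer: 263350/3 ≈ 87783.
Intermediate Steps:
I = -11 (I = -18 + 7 = -11)
v = 1/3 (v = (1/3)*1 = 1/3 ≈ 0.33333)
(v - 1*(-76))*(I + (-4 - 39)*(-36 + 9)) = (1/3 - 1*(-76))*(-11 + (-4 - 39)*(-36 + 9)) = (1/3 + 76)*(-11 - 43*(-27)) = 229*(-11 + 1161)/3 = (229/3)*1150 = 263350/3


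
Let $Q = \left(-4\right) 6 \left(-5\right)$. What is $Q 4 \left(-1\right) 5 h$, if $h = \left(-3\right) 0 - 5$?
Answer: $12000$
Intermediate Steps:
$h = -5$ ($h = 0 - 5 = -5$)
$Q = 120$ ($Q = \left(-24\right) \left(-5\right) = 120$)
$Q 4 \left(-1\right) 5 h = 120 \cdot 4 \left(-1\right) 5 \left(-5\right) = 120 \left(\left(-4\right) 5\right) \left(-5\right) = 120 \left(-20\right) \left(-5\right) = \left(-2400\right) \left(-5\right) = 12000$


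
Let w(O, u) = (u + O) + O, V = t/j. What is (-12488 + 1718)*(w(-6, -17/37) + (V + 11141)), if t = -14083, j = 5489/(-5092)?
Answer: -52917557266320/203093 ≈ -2.6056e+8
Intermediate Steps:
j = -5489/5092 (j = 5489*(-1/5092) = -5489/5092 ≈ -1.0780)
V = 71710636/5489 (V = -14083/(-5489/5092) = -14083*(-5092/5489) = 71710636/5489 ≈ 13064.)
w(O, u) = u + 2*O (w(O, u) = (O + u) + O = u + 2*O)
(-12488 + 1718)*(w(-6, -17/37) + (V + 11141)) = (-12488 + 1718)*((-17/37 + 2*(-6)) + (71710636/5489 + 11141)) = -10770*((-17*1/37 - 12) + 132863585/5489) = -10770*((-17/37 - 12) + 132863585/5489) = -10770*(-461/37 + 132863585/5489) = -10770*4913422216/203093 = -52917557266320/203093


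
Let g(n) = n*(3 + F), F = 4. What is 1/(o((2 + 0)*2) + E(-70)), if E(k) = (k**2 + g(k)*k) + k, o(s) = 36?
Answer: 1/39166 ≈ 2.5532e-5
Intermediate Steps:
g(n) = 7*n (g(n) = n*(3 + 4) = n*7 = 7*n)
E(k) = k + 8*k**2 (E(k) = (k**2 + (7*k)*k) + k = (k**2 + 7*k**2) + k = 8*k**2 + k = k + 8*k**2)
1/(o((2 + 0)*2) + E(-70)) = 1/(36 - 70*(1 + 8*(-70))) = 1/(36 - 70*(1 - 560)) = 1/(36 - 70*(-559)) = 1/(36 + 39130) = 1/39166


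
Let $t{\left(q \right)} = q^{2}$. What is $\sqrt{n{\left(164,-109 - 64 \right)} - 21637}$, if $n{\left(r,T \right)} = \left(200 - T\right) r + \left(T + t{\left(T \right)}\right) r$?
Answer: $\sqrt{4919519} \approx 2218.0$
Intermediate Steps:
$n{\left(r,T \right)} = r \left(200 - T\right) + r \left(T + T^{2}\right)$ ($n{\left(r,T \right)} = \left(200 - T\right) r + \left(T + T^{2}\right) r = r \left(200 - T\right) + r \left(T + T^{2}\right)$)
$\sqrt{n{\left(164,-109 - 64 \right)} - 21637} = \sqrt{164 \left(200 + \left(-109 - 64\right)^{2}\right) - 21637} = \sqrt{164 \left(200 + \left(-173\right)^{2}\right) - 21637} = \sqrt{164 \left(200 + 29929\right) - 21637} = \sqrt{164 \cdot 30129 - 21637} = \sqrt{4941156 - 21637} = \sqrt{4919519}$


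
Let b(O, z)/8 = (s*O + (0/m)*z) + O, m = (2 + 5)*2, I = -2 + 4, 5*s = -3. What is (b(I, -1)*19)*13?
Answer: 7904/5 ≈ 1580.8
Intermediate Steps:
s = -3/5 (s = (1/5)*(-3) = -3/5 ≈ -0.60000)
I = 2
m = 14 (m = 7*2 = 14)
b(O, z) = 16*O/5 (b(O, z) = 8*((-3*O/5 + (0/14)*z) + O) = 8*((-3*O/5 + (0*(1/14))*z) + O) = 8*((-3*O/5 + 0*z) + O) = 8*((-3*O/5 + 0) + O) = 8*(-3*O/5 + O) = 8*(2*O/5) = 16*O/5)
(b(I, -1)*19)*13 = (((16/5)*2)*19)*13 = ((32/5)*19)*13 = (608/5)*13 = 7904/5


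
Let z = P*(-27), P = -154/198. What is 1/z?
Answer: 1/21 ≈ 0.047619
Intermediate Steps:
P = -7/9 (P = -154*1/198 = -7/9 ≈ -0.77778)
z = 21 (z = -7/9*(-27) = 21)
1/z = 1/21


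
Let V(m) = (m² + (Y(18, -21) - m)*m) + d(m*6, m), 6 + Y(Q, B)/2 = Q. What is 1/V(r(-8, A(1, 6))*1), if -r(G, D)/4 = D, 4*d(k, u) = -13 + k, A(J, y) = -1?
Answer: 4/395 ≈ 0.010127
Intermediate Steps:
Y(Q, B) = -12 + 2*Q
d(k, u) = -13/4 + k/4 (d(k, u) = (-13 + k)/4 = -13/4 + k/4)
r(G, D) = -4*D
V(m) = -13/4 + m² + 3*m/2 + m*(24 - m) (V(m) = (m² + ((-12 + 2*18) - m)*m) + (-13/4 + (m*6)/4) = (m² + ((-12 + 36) - m)*m) + (-13/4 + (6*m)/4) = (m² + (24 - m)*m) + (-13/4 + 3*m/2) = (m² + m*(24 - m)) + (-13/4 + 3*m/2) = -13/4 + m² + 3*m/2 + m*(24 - m))
1/V(r(-8, A(1, 6))*1) = 1/(-13/4 + 51*(-4*(-1)*1)/2) = 1/(-13/4 + 51*(4*1)/2) = 1/(-13/4 + (51/2)*4) = 1/(-13/4 + 102) = 1/(395/4) = 4/395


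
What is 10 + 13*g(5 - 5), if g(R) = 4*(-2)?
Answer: -94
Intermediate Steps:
g(R) = -8
10 + 13*g(5 - 5) = 10 + 13*(-8) = 10 - 104 = -94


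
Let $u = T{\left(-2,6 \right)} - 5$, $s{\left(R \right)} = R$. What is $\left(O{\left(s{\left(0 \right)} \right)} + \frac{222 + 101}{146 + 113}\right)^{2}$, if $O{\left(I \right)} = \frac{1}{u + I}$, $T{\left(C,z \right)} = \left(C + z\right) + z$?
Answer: $\frac{3511876}{1677025} \approx 2.0941$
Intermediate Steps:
$T{\left(C,z \right)} = C + 2 z$
$u = 5$ ($u = \left(-2 + 2 \cdot 6\right) - 5 = \left(-2 + 12\right) - 5 = 10 - 5 = 5$)
$O{\left(I \right)} = \frac{1}{5 + I}$
$\left(O{\left(s{\left(0 \right)} \right)} + \frac{222 + 101}{146 + 113}\right)^{2} = \left(\frac{1}{5 + 0} + \frac{222 + 101}{146 + 113}\right)^{2} = \left(\frac{1}{5} + \frac{323}{259}\right)^{2} = \left(\frac{1874}{1295}\right)^{2} = \frac{3511876}{1677025}$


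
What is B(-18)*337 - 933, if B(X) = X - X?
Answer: -933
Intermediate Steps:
B(X) = 0
B(-18)*337 - 933 = 0*337 - 933 = 0 - 933 = -933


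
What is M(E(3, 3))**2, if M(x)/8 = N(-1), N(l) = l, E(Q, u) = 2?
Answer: 64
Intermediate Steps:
M(x) = -8 (M(x) = 8*(-1) = -8)
M(E(3, 3))**2 = (-8)**2 = 64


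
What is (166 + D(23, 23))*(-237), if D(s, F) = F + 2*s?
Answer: -55695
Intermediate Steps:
(166 + D(23, 23))*(-237) = (166 + (23 + 2*23))*(-237) = (166 + (23 + 46))*(-237) = (166 + 69)*(-237) = 235*(-237) = -55695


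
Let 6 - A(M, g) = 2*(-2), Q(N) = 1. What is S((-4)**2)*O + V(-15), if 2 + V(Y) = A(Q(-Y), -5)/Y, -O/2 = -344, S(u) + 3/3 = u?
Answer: 30952/3 ≈ 10317.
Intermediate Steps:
A(M, g) = 10 (A(M, g) = 6 - 2*(-2) = 6 - 1*(-4) = 6 + 4 = 10)
S(u) = -1 + u
O = 688 (O = -2*(-344) = 688)
V(Y) = -2 + 10/Y
S((-4)**2)*O + V(-15) = (-1 + (-4)**2)*688 + (-2 + 10/(-15)) = (-1 + 16)*688 + (-2 + 10*(-1/15)) = 15*688 + (-2 - 2/3) = 10320 - 8/3 = 30952/3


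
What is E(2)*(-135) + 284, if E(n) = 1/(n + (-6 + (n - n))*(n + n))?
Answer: 6383/22 ≈ 290.14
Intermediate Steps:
E(n) = -1/(11*n) (E(n) = 1/(n + (-6 + 0)*(2*n)) = 1/(n - 12*n) = 1/(-11*n) = -1/(11*n))
E(2)*(-135) + 284 = -1/11/2*(-135) + 284 = -1/11*½*(-135) + 284 = -1/22*(-135) + 284 = 135/22 + 284 = 6383/22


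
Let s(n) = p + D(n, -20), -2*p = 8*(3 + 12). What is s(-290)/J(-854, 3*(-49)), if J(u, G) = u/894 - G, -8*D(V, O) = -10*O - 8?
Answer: -2682/4663 ≈ -0.57517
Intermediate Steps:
D(V, O) = 1 + 5*O/4 (D(V, O) = -(-10*O - 8)/8 = -(-8 - 10*O)/8 = 1 + 5*O/4)
p = -60 (p = -4*(3 + 12) = -4*15 = -½*120 = -60)
J(u, G) = -G + u/894 (J(u, G) = u*(1/894) - G = u/894 - G = -G + u/894)
s(n) = -84 (s(n) = -60 + (1 + (5/4)*(-20)) = -60 + (1 - 25) = -60 - 24 = -84)
s(-290)/J(-854, 3*(-49)) = -84/(-3*(-49) + (1/894)*(-854)) = -84/(-1*(-147) - 427/447) = -84/(147 - 427/447) = -84/65282/447 = -84*447/65282 = -2682/4663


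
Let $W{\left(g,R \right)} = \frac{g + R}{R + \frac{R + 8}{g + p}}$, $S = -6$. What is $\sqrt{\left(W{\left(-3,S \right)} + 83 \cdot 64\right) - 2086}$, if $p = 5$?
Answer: $\frac{\sqrt{80695}}{5} \approx 56.814$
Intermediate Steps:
$W{\left(g,R \right)} = \frac{R + g}{R + \frac{8 + R}{5 + g}}$ ($W{\left(g,R \right)} = \frac{g + R}{R + \frac{R + 8}{g + 5}} = \frac{R + g}{R + \frac{8 + R}{5 + g}}$)
$\sqrt{\left(W{\left(-3,S \right)} + 83 \cdot 64\right) - 2086} = \sqrt{\left(\frac{\left(-3\right)^{2} + 5 \left(-6\right) + 5 \left(-3\right) - -18}{8 + 6 \left(-6\right) - -18} + 83 \cdot 64\right) - 2086} = \sqrt{\left(\frac{9 - 30 - 15 + 18}{8 - 36 + 18} + 5312\right) - 2086} = \sqrt{\left(\frac{1}{-10} \left(-18\right) + 5312\right) - 2086} = \sqrt{\left(\left(- \frac{1}{10}\right) \left(-18\right) + 5312\right) - 2086} = \sqrt{\left(\frac{9}{5} + 5312\right) - 2086} = \sqrt{\frac{26569}{5} - 2086} = \sqrt{\frac{16139}{5}} = \frac{\sqrt{80695}}{5}$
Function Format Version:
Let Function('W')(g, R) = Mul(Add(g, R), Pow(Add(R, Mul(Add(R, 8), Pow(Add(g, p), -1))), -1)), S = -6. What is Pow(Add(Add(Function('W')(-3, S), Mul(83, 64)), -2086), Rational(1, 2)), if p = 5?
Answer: Mul(Rational(1, 5), Pow(80695, Rational(1, 2))) ≈ 56.814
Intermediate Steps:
Function('W')(g, R) = Mul(Pow(Add(R, Mul(Pow(Add(5, g), -1), Add(8, R))), -1), Add(R, g)) (Function('W')(g, R) = Mul(Add(g, R), Pow(Add(R, Mul(Add(R, 8), Pow(Add(g, 5), -1))), -1)) = Mul(Add(R, g), Pow(Add(R, Mul(Add(8, R), Pow(Add(5, g), -1))), -1)) = Mul(Add(R, g), Pow(Add(R, Mul(Pow(Add(5, g), -1), Add(8, R))), -1)) = Mul(Pow(Add(R, Mul(Pow(Add(5, g), -1), Add(8, R))), -1), Add(R, g)))
Pow(Add(Add(Function('W')(-3, S), Mul(83, 64)), -2086), Rational(1, 2)) = Pow(Add(Add(Mul(Pow(Add(8, Mul(6, -6), Mul(-6, -3)), -1), Add(Pow(-3, 2), Mul(5, -6), Mul(5, -3), Mul(-6, -3))), Mul(83, 64)), -2086), Rational(1, 2)) = Pow(Add(Add(Mul(Pow(Add(8, -36, 18), -1), Add(9, -30, -15, 18)), 5312), -2086), Rational(1, 2)) = Pow(Add(Add(Mul(Pow(-10, -1), -18), 5312), -2086), Rational(1, 2)) = Pow(Add(Add(Mul(Rational(-1, 10), -18), 5312), -2086), Rational(1, 2)) = Pow(Add(Add(Rational(9, 5), 5312), -2086), Rational(1, 2)) = Pow(Add(Rational(26569, 5), -2086), Rational(1, 2)) = Pow(Rational(16139, 5), Rational(1, 2)) = Mul(Rational(1, 5), Pow(80695, Rational(1, 2)))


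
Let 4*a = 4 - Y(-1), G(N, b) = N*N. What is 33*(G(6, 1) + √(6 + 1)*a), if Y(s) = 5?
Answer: 1188 - 33*√7/4 ≈ 1166.2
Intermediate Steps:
G(N, b) = N²
a = -¼ (a = (4 - 1*5)/4 = (4 - 5)/4 = (¼)*(-1) = -¼ ≈ -0.25000)
33*(G(6, 1) + √(6 + 1)*a) = 33*(6² + √(6 + 1)*(-¼)) = 33*(36 + √7*(-¼)) = 33*(36 - √7/4) = 1188 - 33*√7/4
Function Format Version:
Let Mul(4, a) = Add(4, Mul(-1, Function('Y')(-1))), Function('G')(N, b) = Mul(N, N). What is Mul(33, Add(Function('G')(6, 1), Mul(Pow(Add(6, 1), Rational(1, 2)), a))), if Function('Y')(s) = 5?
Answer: Add(1188, Mul(Rational(-33, 4), Pow(7, Rational(1, 2)))) ≈ 1166.2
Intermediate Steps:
Function('G')(N, b) = Pow(N, 2)
a = Rational(-1, 4) (a = Mul(Rational(1, 4), Add(4, Mul(-1, 5))) = Mul(Rational(1, 4), Add(4, -5)) = Mul(Rational(1, 4), -1) = Rational(-1, 4) ≈ -0.25000)
Mul(33, Add(Function('G')(6, 1), Mul(Pow(Add(6, 1), Rational(1, 2)), a))) = Mul(33, Add(Pow(6, 2), Mul(Pow(Add(6, 1), Rational(1, 2)), Rational(-1, 4)))) = Mul(33, Add(36, Mul(Pow(7, Rational(1, 2)), Rational(-1, 4)))) = Mul(33, Add(36, Mul(Rational(-1, 4), Pow(7, Rational(1, 2))))) = Add(1188, Mul(Rational(-33, 4), Pow(7, Rational(1, 2))))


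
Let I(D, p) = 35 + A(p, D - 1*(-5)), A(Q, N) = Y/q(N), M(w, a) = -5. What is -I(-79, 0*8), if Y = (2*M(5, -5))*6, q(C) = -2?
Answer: -65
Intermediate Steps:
Y = -60 (Y = (2*(-5))*6 = -10*6 = -60)
A(Q, N) = 30 (A(Q, N) = -60/(-2) = -60*(-1/2) = 30)
I(D, p) = 65 (I(D, p) = 35 + 30 = 65)
-I(-79, 0*8) = -1*65 = -65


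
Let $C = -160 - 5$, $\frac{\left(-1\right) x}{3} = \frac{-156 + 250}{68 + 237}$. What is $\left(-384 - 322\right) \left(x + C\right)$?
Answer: $\frac{35728542}{305} \approx 1.1714 \cdot 10^{5}$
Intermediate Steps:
$x = - \frac{282}{305}$ ($x = - 3 \frac{-156 + 250}{68 + 237} = - 3 \cdot \frac{94}{305} = - 3 \cdot 94 \cdot \frac{1}{305} = \left(-3\right) \frac{94}{305} = - \frac{282}{305} \approx -0.92459$)
$C = -165$ ($C = -160 - 5 = -165$)
$\left(-384 - 322\right) \left(x + C\right) = \left(-384 - 322\right) \left(- \frac{282}{305} - 165\right) = \left(-706\right) \left(- \frac{50607}{305}\right) = \frac{35728542}{305}$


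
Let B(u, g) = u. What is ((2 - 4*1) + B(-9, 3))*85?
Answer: -935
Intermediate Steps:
((2 - 4*1) + B(-9, 3))*85 = ((2 - 4*1) - 9)*85 = ((2 - 4) - 9)*85 = (-2 - 9)*85 = -11*85 = -935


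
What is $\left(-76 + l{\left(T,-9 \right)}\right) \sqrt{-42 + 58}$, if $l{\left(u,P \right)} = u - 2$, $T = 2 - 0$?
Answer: $-304$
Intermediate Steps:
$T = 2$ ($T = 2 + 0 = 2$)
$l{\left(u,P \right)} = -2 + u$ ($l{\left(u,P \right)} = u - 2 = -2 + u$)
$\left(-76 + l{\left(T,-9 \right)}\right) \sqrt{-42 + 58} = \left(-76 + \left(-2 + 2\right)\right) \sqrt{-42 + 58} = \left(-76 + 0\right) \sqrt{16} = \left(-76\right) 4 = -304$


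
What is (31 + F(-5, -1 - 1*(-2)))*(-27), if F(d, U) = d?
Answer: -702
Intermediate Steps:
(31 + F(-5, -1 - 1*(-2)))*(-27) = (31 - 5)*(-27) = 26*(-27) = -702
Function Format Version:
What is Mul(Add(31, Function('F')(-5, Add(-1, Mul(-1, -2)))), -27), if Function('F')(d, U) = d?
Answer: -702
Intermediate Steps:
Mul(Add(31, Function('F')(-5, Add(-1, Mul(-1, -2)))), -27) = Mul(Add(31, -5), -27) = Mul(26, -27) = -702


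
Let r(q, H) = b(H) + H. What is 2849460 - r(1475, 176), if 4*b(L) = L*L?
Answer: 2841540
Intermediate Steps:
b(L) = L²/4 (b(L) = (L*L)/4 = L²/4)
r(q, H) = H + H²/4 (r(q, H) = H²/4 + H = H + H²/4)
2849460 - r(1475, 176) = 2849460 - 176*(4 + 176)/4 = 2849460 - 176*180/4 = 2849460 - 1*7920 = 2849460 - 7920 = 2841540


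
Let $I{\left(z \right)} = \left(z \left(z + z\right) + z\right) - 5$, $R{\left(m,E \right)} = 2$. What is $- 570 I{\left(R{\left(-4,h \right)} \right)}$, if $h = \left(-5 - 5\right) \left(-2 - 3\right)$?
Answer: $-2850$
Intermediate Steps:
$h = 50$ ($h = \left(-10\right) \left(-5\right) = 50$)
$I{\left(z \right)} = -5 + z + 2 z^{2}$ ($I{\left(z \right)} = \left(z 2 z + z\right) - 5 = \left(2 z^{2} + z\right) - 5 = \left(z + 2 z^{2}\right) - 5 = -5 + z + 2 z^{2}$)
$- 570 I{\left(R{\left(-4,h \right)} \right)} = - 570 \left(-5 + 2 + 2 \cdot 2^{2}\right) = - 570 \left(-5 + 2 + 2 \cdot 4\right) = - 570 \left(-5 + 2 + 8\right) = \left(-570\right) 5 = -2850$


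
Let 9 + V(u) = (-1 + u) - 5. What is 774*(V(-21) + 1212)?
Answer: 910224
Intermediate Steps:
V(u) = -15 + u (V(u) = -9 + ((-1 + u) - 5) = -9 + (-6 + u) = -15 + u)
774*(V(-21) + 1212) = 774*((-15 - 21) + 1212) = 774*(-36 + 1212) = 774*1176 = 910224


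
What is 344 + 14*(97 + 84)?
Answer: 2878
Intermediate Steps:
344 + 14*(97 + 84) = 344 + 14*181 = 344 + 2534 = 2878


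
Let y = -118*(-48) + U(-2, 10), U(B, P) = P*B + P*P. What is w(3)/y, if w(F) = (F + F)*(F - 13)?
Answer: -15/1436 ≈ -0.010446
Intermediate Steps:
U(B, P) = P² + B*P (U(B, P) = B*P + P² = P² + B*P)
w(F) = 2*F*(-13 + F) (w(F) = (2*F)*(-13 + F) = 2*F*(-13 + F))
y = 5744 (y = -118*(-48) + 10*(-2 + 10) = 5664 + 10*8 = 5664 + 80 = 5744)
w(3)/y = (2*3*(-13 + 3))/5744 = (2*3*(-10))*(1/5744) = -60*1/5744 = -15/1436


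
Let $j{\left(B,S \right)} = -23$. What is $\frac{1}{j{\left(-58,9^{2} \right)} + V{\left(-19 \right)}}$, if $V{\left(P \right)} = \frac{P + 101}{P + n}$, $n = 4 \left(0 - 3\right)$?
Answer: $- \frac{31}{795} \approx -0.038994$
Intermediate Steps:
$n = -12$ ($n = 4 \left(-3\right) = -12$)
$V{\left(P \right)} = \frac{101 + P}{-12 + P}$ ($V{\left(P \right)} = \frac{P + 101}{P - 12} = \frac{101 + P}{-12 + P}$)
$\frac{1}{j{\left(-58,9^{2} \right)} + V{\left(-19 \right)}} = \frac{1}{-23 + \frac{101 - 19}{-12 - 19}} = \frac{1}{-23 + \frac{1}{-31} \cdot 82} = \frac{1}{-23 - \frac{82}{31}} = \frac{1}{- \frac{795}{31}} = - \frac{31}{795}$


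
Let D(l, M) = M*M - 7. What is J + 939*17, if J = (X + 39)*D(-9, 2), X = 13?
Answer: 15807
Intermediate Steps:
D(l, M) = -7 + M² (D(l, M) = M² - 7 = -7 + M²)
J = -156 (J = (13 + 39)*(-7 + 2²) = 52*(-7 + 4) = 52*(-3) = -156)
J + 939*17 = -156 + 939*17 = -156 + 15963 = 15807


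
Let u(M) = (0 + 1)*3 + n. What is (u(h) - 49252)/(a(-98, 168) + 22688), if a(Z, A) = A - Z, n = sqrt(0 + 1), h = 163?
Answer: -24624/11477 ≈ -2.1455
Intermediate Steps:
n = 1 (n = sqrt(1) = 1)
u(M) = 4 (u(M) = (0 + 1)*3 + 1 = 1*3 + 1 = 3 + 1 = 4)
(u(h) - 49252)/(a(-98, 168) + 22688) = (4 - 49252)/((168 - 1*(-98)) + 22688) = -49248/((168 + 98) + 22688) = -49248/(266 + 22688) = -49248/22954 = -49248*1/22954 = -24624/11477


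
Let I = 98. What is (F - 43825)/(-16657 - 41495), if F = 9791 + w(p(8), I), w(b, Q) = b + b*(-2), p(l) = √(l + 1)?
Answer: 34037/58152 ≈ 0.58531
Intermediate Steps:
p(l) = √(1 + l)
w(b, Q) = -b (w(b, Q) = b - 2*b = -b)
F = 9788 (F = 9791 - √(1 + 8) = 9791 - √9 = 9791 - 1*3 = 9791 - 3 = 9788)
(F - 43825)/(-16657 - 41495) = (9788 - 43825)/(-16657 - 41495) = -34037/(-58152) = -34037*(-1/58152) = 34037/58152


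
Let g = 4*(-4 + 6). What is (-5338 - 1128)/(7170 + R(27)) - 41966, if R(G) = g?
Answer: -150619207/3589 ≈ -41967.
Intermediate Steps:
g = 8 (g = 4*2 = 8)
R(G) = 8
(-5338 - 1128)/(7170 + R(27)) - 41966 = (-5338 - 1128)/(7170 + 8) - 41966 = -6466/7178 - 41966 = -6466*1/7178 - 41966 = -3233/3589 - 41966 = -150619207/3589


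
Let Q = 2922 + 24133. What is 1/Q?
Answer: 1/27055 ≈ 3.6962e-5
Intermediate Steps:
Q = 27055
1/Q = 1/27055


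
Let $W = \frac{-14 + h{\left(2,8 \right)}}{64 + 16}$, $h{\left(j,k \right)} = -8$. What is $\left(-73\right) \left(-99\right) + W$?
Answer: $\frac{289069}{40} \approx 7226.7$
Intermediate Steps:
$W = - \frac{11}{40}$ ($W = \frac{-14 - 8}{64 + 16} = - \frac{22}{80} = \left(-22\right) \frac{1}{80} = - \frac{11}{40} \approx -0.275$)
$\left(-73\right) \left(-99\right) + W = \left(-73\right) \left(-99\right) - \frac{11}{40} = 7227 - \frac{11}{40} = \frac{289069}{40}$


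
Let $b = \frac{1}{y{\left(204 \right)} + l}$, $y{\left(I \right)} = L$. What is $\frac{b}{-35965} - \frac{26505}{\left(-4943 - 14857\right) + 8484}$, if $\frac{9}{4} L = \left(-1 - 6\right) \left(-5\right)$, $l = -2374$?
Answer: $\frac{3372288992049}{1439759367740} \approx 2.3423$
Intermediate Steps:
$L = \frac{140}{9}$ ($L = \frac{4 \left(-1 - 6\right) \left(-5\right)}{9} = \frac{4 \left(\left(-7\right) \left(-5\right)\right)}{9} = \frac{4}{9} \cdot 35 = \frac{140}{9} \approx 15.556$)
$y{\left(I \right)} = \frac{140}{9}$
$b = - \frac{9}{21226}$ ($b = \frac{1}{\frac{140}{9} - 2374} = \frac{1}{- \frac{21226}{9}} = - \frac{9}{21226} \approx -0.00042401$)
$\frac{b}{-35965} - \frac{26505}{\left(-4943 - 14857\right) + 8484} = - \frac{9}{21226 \left(-35965\right)} - \frac{26505}{\left(-4943 - 14857\right) + 8484} = \left(- \frac{9}{21226}\right) \left(- \frac{1}{35965}\right) - \frac{26505}{-19800 + 8484} = \frac{9}{763393090} - \frac{26505}{-11316} = \frac{9}{763393090} - - \frac{8835}{3772} = \frac{9}{763393090} + \frac{8835}{3772} = \frac{3372288992049}{1439759367740}$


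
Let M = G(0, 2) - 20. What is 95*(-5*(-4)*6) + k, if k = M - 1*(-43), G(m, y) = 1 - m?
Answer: 11424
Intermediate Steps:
M = -19 (M = (1 - 1*0) - 20 = (1 + 0) - 20 = 1 - 20 = -19)
k = 24 (k = -19 - 1*(-43) = -19 + 43 = 24)
95*(-5*(-4)*6) + k = 95*(-5*(-4)*6) + 24 = 95*(20*6) + 24 = 95*120 + 24 = 11400 + 24 = 11424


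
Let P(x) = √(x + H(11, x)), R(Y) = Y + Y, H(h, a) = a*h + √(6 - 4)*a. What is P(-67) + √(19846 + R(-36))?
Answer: √19774 + √(-804 - 67*√2) ≈ 140.62 + 29.979*I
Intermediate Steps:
H(h, a) = a*h + a*√2 (H(h, a) = a*h + √2*a = a*h + a*√2)
R(Y) = 2*Y
P(x) = √(x + x*(11 + √2))
P(-67) + √(19846 + R(-36)) = √(-67)*√(12 + √2) + √(19846 + 2*(-36)) = (I*√67)*√(12 + √2) + √(19846 - 72) = I*√67*√(12 + √2) + √19774 = √19774 + I*√67*√(12 + √2)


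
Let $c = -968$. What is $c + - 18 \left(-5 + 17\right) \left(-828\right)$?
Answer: $177880$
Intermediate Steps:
$c + - 18 \left(-5 + 17\right) \left(-828\right) = -968 + - 18 \left(-5 + 17\right) \left(-828\right) = -968 + \left(-18\right) 12 \left(-828\right) = -968 - -178848 = -968 + 178848 = 177880$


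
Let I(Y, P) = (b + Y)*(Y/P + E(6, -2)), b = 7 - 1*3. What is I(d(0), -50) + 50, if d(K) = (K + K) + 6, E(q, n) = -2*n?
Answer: 444/5 ≈ 88.800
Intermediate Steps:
d(K) = 6 + 2*K (d(K) = 2*K + 6 = 6 + 2*K)
b = 4 (b = 7 - 3 = 4)
I(Y, P) = (4 + Y)*(4 + Y/P) (I(Y, P) = (4 + Y)*(Y/P - 2*(-2)) = (4 + Y)*(Y/P + 4) = (4 + Y)*(4 + Y/P))
I(d(0), -50) + 50 = ((6 + 2*0)² + 4*(6 + 2*0) + 4*(-50)*(4 + (6 + 2*0)))/(-50) + 50 = -((6 + 0)² + 4*(6 + 0) + 4*(-50)*(4 + (6 + 0)))/50 + 50 = -(6² + 4*6 + 4*(-50)*(4 + 6))/50 + 50 = -(36 + 24 + 4*(-50)*10)/50 + 50 = -(36 + 24 - 2000)/50 + 50 = -1/50*(-1940) + 50 = 194/5 + 50 = 444/5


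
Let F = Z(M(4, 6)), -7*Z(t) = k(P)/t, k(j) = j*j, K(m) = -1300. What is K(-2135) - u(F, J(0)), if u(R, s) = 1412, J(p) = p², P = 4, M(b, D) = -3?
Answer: -2712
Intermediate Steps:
k(j) = j²
Z(t) = -16/(7*t) (Z(t) = -4²/(7*t) = -16/(7*t))
F = 16/21 (F = -16/7/(-3) = -16/7*(-⅓) = 16/21 ≈ 0.76190)
K(-2135) - u(F, J(0)) = -1300 - 1*1412 = -1300 - 1412 = -2712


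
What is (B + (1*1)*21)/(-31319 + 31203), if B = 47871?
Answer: -11973/29 ≈ -412.86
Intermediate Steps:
(B + (1*1)*21)/(-31319 + 31203) = (47871 + (1*1)*21)/(-31319 + 31203) = (47871 + 1*21)/(-116) = (47871 + 21)*(-1/116) = 47892*(-1/116) = -11973/29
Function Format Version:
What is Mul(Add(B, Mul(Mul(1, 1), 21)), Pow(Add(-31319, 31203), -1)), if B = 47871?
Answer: Rational(-11973, 29) ≈ -412.86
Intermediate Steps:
Mul(Add(B, Mul(Mul(1, 1), 21)), Pow(Add(-31319, 31203), -1)) = Mul(Add(47871, Mul(Mul(1, 1), 21)), Pow(Add(-31319, 31203), -1)) = Mul(Add(47871, Mul(1, 21)), Pow(-116, -1)) = Mul(Add(47871, 21), Rational(-1, 116)) = Mul(47892, Rational(-1, 116)) = Rational(-11973, 29)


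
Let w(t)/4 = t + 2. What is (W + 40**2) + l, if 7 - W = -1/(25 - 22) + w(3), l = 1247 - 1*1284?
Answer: 4651/3 ≈ 1550.3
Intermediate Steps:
w(t) = 8 + 4*t (w(t) = 4*(t + 2) = 4*(2 + t) = 8 + 4*t)
l = -37 (l = 1247 - 1284 = -37)
W = -38/3 (W = 7 - (-1/(25 - 22) + (8 + 4*3)) = 7 - (-1/3 + (8 + 12)) = 7 - (-1*1/3 + 20) = 7 - (-1/3 + 20) = 7 - 1*59/3 = 7 - 59/3 = -38/3 ≈ -12.667)
(W + 40**2) + l = (-38/3 + 40**2) - 37 = (-38/3 + 1600) - 37 = 4762/3 - 37 = 4651/3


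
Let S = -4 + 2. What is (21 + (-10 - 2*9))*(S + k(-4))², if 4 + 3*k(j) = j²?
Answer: -28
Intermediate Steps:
k(j) = -4/3 + j²/3
S = -2
(21 + (-10 - 2*9))*(S + k(-4))² = (21 + (-10 - 2*9))*(-2 + (-4/3 + (⅓)*(-4)²))² = (21 + (-10 - 18))*(-2 + (-4/3 + (⅓)*16))² = (21 - 28)*(-2 + (-4/3 + 16/3))² = -7*(-2 + 4)² = -7*2² = -7*4 = -28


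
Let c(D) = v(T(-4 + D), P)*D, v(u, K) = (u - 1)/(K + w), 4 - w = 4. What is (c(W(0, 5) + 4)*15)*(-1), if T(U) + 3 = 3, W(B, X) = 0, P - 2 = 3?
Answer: 12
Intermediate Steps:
P = 5 (P = 2 + 3 = 5)
w = 0 (w = 4 - 1*4 = 4 - 4 = 0)
T(U) = 0 (T(U) = -3 + 3 = 0)
v(u, K) = (-1 + u)/K (v(u, K) = (u - 1)/(K + 0) = (-1 + u)/K)
c(D) = -D/5 (c(D) = ((-1 + 0)/5)*D = ((1/5)*(-1))*D = -D/5)
(c(W(0, 5) + 4)*15)*(-1) = (-(0 + 4)/5*15)*(-1) = (-1/5*4*15)*(-1) = -4/5*15*(-1) = -12*(-1) = 12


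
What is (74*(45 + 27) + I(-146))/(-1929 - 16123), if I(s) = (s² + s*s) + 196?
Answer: -12039/4513 ≈ -2.6676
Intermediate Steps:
I(s) = 196 + 2*s² (I(s) = (s² + s²) + 196 = 2*s² + 196 = 196 + 2*s²)
(74*(45 + 27) + I(-146))/(-1929 - 16123) = (74*(45 + 27) + (196 + 2*(-146)²))/(-1929 - 16123) = (74*72 + (196 + 2*21316))/(-18052) = (5328 + (196 + 42632))*(-1/18052) = (5328 + 42828)*(-1/18052) = 48156*(-1/18052) = -12039/4513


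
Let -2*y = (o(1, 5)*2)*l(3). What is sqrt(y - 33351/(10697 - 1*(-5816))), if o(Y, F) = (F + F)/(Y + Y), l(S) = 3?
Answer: I*sqrt(94712502)/2359 ≈ 4.1255*I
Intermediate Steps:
o(Y, F) = F/Y (o(Y, F) = (2*F)/((2*Y)) = (2*F)*(1/(2*Y)) = F/Y)
y = -15 (y = -(5/1)*2*3/2 = -(5*1)*2*3/2 = -5*2*3/2 = -5*3 = -1/2*30 = -15)
sqrt(y - 33351/(10697 - 1*(-5816))) = sqrt(-15 - 33351/(10697 - 1*(-5816))) = sqrt(-15 - 33351/(10697 + 5816)) = sqrt(-15 - 33351/16513) = sqrt(-281046/16513) = I*sqrt(94712502)/2359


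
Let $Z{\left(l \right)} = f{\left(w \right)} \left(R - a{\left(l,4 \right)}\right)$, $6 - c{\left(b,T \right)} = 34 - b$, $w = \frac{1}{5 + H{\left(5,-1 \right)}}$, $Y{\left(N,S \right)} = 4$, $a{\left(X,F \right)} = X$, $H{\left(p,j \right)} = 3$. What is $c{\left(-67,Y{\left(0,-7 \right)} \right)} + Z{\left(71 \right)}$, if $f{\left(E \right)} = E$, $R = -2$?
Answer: $- \frac{833}{8} \approx -104.13$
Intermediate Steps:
$w = \frac{1}{8}$ ($w = \frac{1}{5 + 3} = \frac{1}{8} \approx 0.125$)
$c{\left(b,T \right)} = -28 + b$ ($c{\left(b,T \right)} = 6 - \left(34 - b\right) = 6 + \left(-34 + b\right) = -28 + b$)
$Z{\left(l \right)} = - \frac{1}{4} - \frac{l}{8}$ ($Z{\left(l \right)} = \frac{-2 - l}{8} = - \frac{1}{4} - \frac{l}{8}$)
$c{\left(-67,Y{\left(0,-7 \right)} \right)} + Z{\left(71 \right)} = \left(-28 - 67\right) - \frac{73}{8} = -95 - \frac{73}{8} = - \frac{833}{8}$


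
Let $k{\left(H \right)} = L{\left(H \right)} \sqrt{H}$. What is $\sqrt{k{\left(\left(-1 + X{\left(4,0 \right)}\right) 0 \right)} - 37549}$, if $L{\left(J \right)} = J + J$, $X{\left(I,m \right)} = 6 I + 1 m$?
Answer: $i \sqrt{37549} \approx 193.78 i$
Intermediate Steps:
$X{\left(I,m \right)} = m + 6 I$ ($X{\left(I,m \right)} = 6 I + m = m + 6 I$)
$L{\left(J \right)} = 2 J$
$k{\left(H \right)} = 2 H^{\frac{3}{2}}$ ($k{\left(H \right)} = 2 H \sqrt{H} = 2 H^{\frac{3}{2}}$)
$\sqrt{k{\left(\left(-1 + X{\left(4,0 \right)}\right) 0 \right)} - 37549} = \sqrt{2 \left(\left(-1 + \left(0 + 6 \cdot 4\right)\right) 0\right)^{\frac{3}{2}} - 37549} = \sqrt{2 \left(\left(-1 + \left(0 + 24\right)\right) 0\right)^{\frac{3}{2}} - 37549} = \sqrt{2 \left(\left(-1 + 24\right) 0\right)^{\frac{3}{2}} - 37549} = \sqrt{2 \left(23 \cdot 0\right)^{\frac{3}{2}} - 37549} = \sqrt{2 \cdot 0^{\frac{3}{2}} - 37549} = \sqrt{2 \cdot 0 - 37549} = \sqrt{0 - 37549} = \sqrt{-37549} = i \sqrt{37549}$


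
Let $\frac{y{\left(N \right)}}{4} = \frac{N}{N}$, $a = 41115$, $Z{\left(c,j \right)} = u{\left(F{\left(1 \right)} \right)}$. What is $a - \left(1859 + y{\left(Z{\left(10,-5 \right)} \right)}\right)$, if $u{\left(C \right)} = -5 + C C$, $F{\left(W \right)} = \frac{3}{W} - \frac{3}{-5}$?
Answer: $39252$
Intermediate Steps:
$F{\left(W \right)} = \frac{3}{5} + \frac{3}{W}$ ($F{\left(W \right)} = \frac{3}{W} - - \frac{3}{5} = \frac{3}{W} + \frac{3}{5} = \frac{3}{5} + \frac{3}{W}$)
$u{\left(C \right)} = -5 + C^{2}$
$Z{\left(c,j \right)} = \frac{199}{25}$ ($Z{\left(c,j \right)} = -5 + \left(\frac{3}{5} + \frac{3}{1}\right)^{2} = -5 + \left(\frac{3}{5} + 3 \cdot 1\right)^{2} = -5 + \left(\frac{3}{5} + 3\right)^{2} = -5 + \left(\frac{18}{5}\right)^{2} = -5 + \frac{324}{25} = \frac{199}{25}$)
$y{\left(N \right)} = 4$ ($y{\left(N \right)} = 4 \frac{N}{N} = 4 \cdot 1 = 4$)
$a - \left(1859 + y{\left(Z{\left(10,-5 \right)} \right)}\right) = 41115 - 1863 = 39252$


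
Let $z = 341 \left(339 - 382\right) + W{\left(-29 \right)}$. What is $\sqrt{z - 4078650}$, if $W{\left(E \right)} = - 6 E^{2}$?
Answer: $i \sqrt{4098359} \approx 2024.4 i$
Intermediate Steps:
$z = -19709$ ($z = 341 \left(339 - 382\right) - 6 \left(-29\right)^{2} = 341 \left(339 - 382\right) - 5046 = 341 \left(-43\right) - 5046 = -14663 - 5046 = -19709$)
$\sqrt{z - 4078650} = \sqrt{-19709 - 4078650} = \sqrt{-4098359} = i \sqrt{4098359}$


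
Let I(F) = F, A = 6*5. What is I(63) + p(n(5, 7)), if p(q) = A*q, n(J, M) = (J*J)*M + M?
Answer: 5523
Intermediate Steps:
A = 30
n(J, M) = M + M*J² (n(J, M) = J²*M + M = M*J² + M = M + M*J²)
p(q) = 30*q
I(63) + p(n(5, 7)) = 63 + 30*(7*(1 + 5²)) = 63 + 30*(7*(1 + 25)) = 63 + 30*(7*26) = 63 + 30*182 = 63 + 5460 = 5523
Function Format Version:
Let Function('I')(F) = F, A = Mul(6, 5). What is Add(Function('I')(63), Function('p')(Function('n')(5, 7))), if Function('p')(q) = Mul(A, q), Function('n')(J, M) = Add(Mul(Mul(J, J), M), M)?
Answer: 5523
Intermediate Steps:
A = 30
Function('n')(J, M) = Add(M, Mul(M, Pow(J, 2))) (Function('n')(J, M) = Add(Mul(Pow(J, 2), M), M) = Add(Mul(M, Pow(J, 2)), M) = Add(M, Mul(M, Pow(J, 2))))
Function('p')(q) = Mul(30, q)
Add(Function('I')(63), Function('p')(Function('n')(5, 7))) = Add(63, Mul(30, Mul(7, Add(1, Pow(5, 2))))) = Add(63, Mul(30, Mul(7, Add(1, 25)))) = Add(63, Mul(30, Mul(7, 26))) = Add(63, Mul(30, 182)) = Add(63, 5460) = 5523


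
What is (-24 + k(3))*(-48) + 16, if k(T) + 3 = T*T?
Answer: 880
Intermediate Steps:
k(T) = -3 + T**2 (k(T) = -3 + T*T = -3 + T**2)
(-24 + k(3))*(-48) + 16 = (-24 + (-3 + 3**2))*(-48) + 16 = (-24 + (-3 + 9))*(-48) + 16 = (-24 + 6)*(-48) + 16 = -18*(-48) + 16 = 864 + 16 = 880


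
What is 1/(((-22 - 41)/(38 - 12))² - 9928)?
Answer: -676/6707359 ≈ -0.00010078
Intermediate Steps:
1/(((-22 - 41)/(38 - 12))² - 9928) = 1/((-63/26)² - 9928) = 1/(3969/676 - 9928) = 1/(-6707359/676) = -676/6707359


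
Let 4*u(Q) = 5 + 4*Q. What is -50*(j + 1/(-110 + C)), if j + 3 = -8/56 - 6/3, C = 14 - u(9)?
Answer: 30656/119 ≈ 257.61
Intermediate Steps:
u(Q) = 5/4 + Q (u(Q) = (5 + 4*Q)/4 = 5/4 + Q)
C = 15/4 (C = 14 - (5/4 + 9) = 14 - 1*41/4 = 14 - 41/4 = 15/4 ≈ 3.7500)
j = -36/7 (j = -3 + (-8/56 - 6/3) = -3 + (-8*1/56 - 6*1/3) = -3 + (-1/7 - 2) = -3 - 15/7 = -36/7 ≈ -5.1429)
-50*(j + 1/(-110 + C)) = -50*(-36/7 + 1/(-110 + 15/4)) = -50*(-36/7 + 1/(-425/4)) = -50*(-36/7 - 4/425) = -50*(-15328/2975) = 30656/119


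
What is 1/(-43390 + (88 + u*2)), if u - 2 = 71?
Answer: -1/43156 ≈ -2.3172e-5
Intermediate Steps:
u = 73 (u = 2 + 71 = 73)
1/(-43390 + (88 + u*2)) = 1/(-43390 + (88 + 73*2)) = 1/(-43390 + (88 + 146)) = 1/(-43390 + 234) = 1/(-43156) = -1/43156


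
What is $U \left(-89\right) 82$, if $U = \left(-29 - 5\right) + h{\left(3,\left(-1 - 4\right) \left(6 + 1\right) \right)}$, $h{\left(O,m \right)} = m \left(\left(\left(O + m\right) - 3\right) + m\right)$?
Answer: $-17631968$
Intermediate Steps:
$h{\left(O,m \right)} = m \left(-3 + O + 2 m\right)$ ($h{\left(O,m \right)} = m \left(\left(-3 + O + m\right) + m\right) = m \left(-3 + O + 2 m\right)$)
$U = 2416$ ($U = \left(-29 - 5\right) + \left(-1 - 4\right) \left(6 + 1\right) \left(-3 + 3 + 2 \left(-1 - 4\right) \left(6 + 1\right)\right) = -34 + \left(-5\right) 7 \left(-3 + 3 + 2 \left(\left(-5\right) 7\right)\right) = -34 - 35 \left(-3 + 3 + 2 \left(-35\right)\right) = -34 - 35 \left(-3 + 3 - 70\right) = -34 - -2450 = -34 + 2450 = 2416$)
$U \left(-89\right) 82 = 2416 \left(-89\right) 82 = \left(-215024\right) 82 = -17631968$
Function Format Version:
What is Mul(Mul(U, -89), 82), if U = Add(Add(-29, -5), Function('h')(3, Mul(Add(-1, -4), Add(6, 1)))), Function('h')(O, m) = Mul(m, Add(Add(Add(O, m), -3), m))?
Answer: -17631968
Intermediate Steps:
Function('h')(O, m) = Mul(m, Add(-3, O, Mul(2, m))) (Function('h')(O, m) = Mul(m, Add(Add(-3, O, m), m)) = Mul(m, Add(-3, O, Mul(2, m))))
U = 2416 (U = Add(Add(-29, -5), Mul(Mul(Add(-1, -4), Add(6, 1)), Add(-3, 3, Mul(2, Mul(Add(-1, -4), Add(6, 1)))))) = Add(-34, Mul(Mul(-5, 7), Add(-3, 3, Mul(2, Mul(-5, 7))))) = Add(-34, Mul(-35, Add(-3, 3, Mul(2, -35)))) = Add(-34, Mul(-35, Add(-3, 3, -70))) = Add(-34, Mul(-35, -70)) = Add(-34, 2450) = 2416)
Mul(Mul(U, -89), 82) = Mul(Mul(2416, -89), 82) = Mul(-215024, 82) = -17631968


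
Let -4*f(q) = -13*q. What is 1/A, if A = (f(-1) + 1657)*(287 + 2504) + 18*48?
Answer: 4/18465921 ≈ 2.1662e-7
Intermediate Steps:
f(q) = 13*q/4 (f(q) = -(-13)*q/4 = 13*q/4)
A = 18465921/4 (A = ((13/4)*(-1) + 1657)*(287 + 2504) + 18*48 = (-13/4 + 1657)*2791 + 864 = (6615/4)*2791 + 864 = 18462465/4 + 864 = 18465921/4 ≈ 4.6165e+6)
1/A = 1/(18465921/4) = 4/18465921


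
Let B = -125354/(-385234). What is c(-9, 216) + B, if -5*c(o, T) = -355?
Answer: 13738484/192617 ≈ 71.325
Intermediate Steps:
c(o, T) = 71 (c(o, T) = -⅕*(-355) = 71)
B = 62677/192617 (B = -125354*(-1/385234) = 62677/192617 ≈ 0.32540)
c(-9, 216) + B = 71 + 62677/192617 = 13738484/192617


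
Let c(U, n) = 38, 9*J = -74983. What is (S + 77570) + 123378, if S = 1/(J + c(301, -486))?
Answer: 14998959659/74641 ≈ 2.0095e+5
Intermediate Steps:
J = -74983/9 (J = (⅑)*(-74983) = -74983/9 ≈ -8331.4)
S = -9/74641 (S = 1/(-74983/9 + 38) = 1/(-74641/9) = -9/74641 ≈ -0.00012058)
(S + 77570) + 123378 = (-9/74641 + 77570) + 123378 = 5789902361/74641 + 123378 = 14998959659/74641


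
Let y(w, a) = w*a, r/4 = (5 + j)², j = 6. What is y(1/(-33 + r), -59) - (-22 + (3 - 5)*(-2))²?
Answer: -146183/451 ≈ -324.13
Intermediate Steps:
r = 484 (r = 4*(5 + 6)² = 4*11² = 4*121 = 484)
y(w, a) = a*w
y(1/(-33 + r), -59) - (-22 + (3 - 5)*(-2))² = -59/(-33 + 484) - (-22 + (3 - 5)*(-2))² = -59/451 - (-22 - 2*(-2))² = -59*1/451 - (-22 + 4)² = -59/451 - 1*(-18)² = -59/451 - 1*324 = -59/451 - 324 = -146183/451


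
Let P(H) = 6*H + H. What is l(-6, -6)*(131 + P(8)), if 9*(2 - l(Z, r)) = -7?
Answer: 4675/9 ≈ 519.44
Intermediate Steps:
l(Z, r) = 25/9 (l(Z, r) = 2 - ⅑*(-7) = 2 + 7/9 = 25/9)
P(H) = 7*H
l(-6, -6)*(131 + P(8)) = 25*(131 + 7*8)/9 = 25*(131 + 56)/9 = (25/9)*187 = 4675/9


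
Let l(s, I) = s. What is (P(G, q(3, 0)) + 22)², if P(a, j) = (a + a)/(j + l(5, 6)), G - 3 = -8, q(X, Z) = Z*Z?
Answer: 400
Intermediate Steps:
q(X, Z) = Z²
G = -5 (G = 3 - 8 = -5)
P(a, j) = 2*a/(5 + j) (P(a, j) = (a + a)/(j + 5) = (2*a)/(5 + j) = 2*a/(5 + j))
(P(G, q(3, 0)) + 22)² = (2*(-5)/(5 + 0²) + 22)² = (2*(-5)/(5 + 0) + 22)² = (2*(-5)/5 + 22)² = (2*(-5)*(⅕) + 22)² = (-2 + 22)² = 20² = 400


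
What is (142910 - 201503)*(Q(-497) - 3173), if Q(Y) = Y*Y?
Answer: -14287082748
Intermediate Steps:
Q(Y) = Y**2
(142910 - 201503)*(Q(-497) - 3173) = (142910 - 201503)*((-497)**2 - 3173) = -58593*(247009 - 3173) = -58593*243836 = -14287082748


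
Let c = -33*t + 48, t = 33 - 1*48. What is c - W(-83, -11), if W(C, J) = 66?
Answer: 477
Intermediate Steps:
t = -15 (t = 33 - 48 = -15)
c = 543 (c = -33*(-15) + 48 = 495 + 48 = 543)
c - W(-83, -11) = 543 - 1*66 = 543 - 66 = 477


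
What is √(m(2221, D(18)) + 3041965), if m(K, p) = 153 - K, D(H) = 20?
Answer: √3039897 ≈ 1743.5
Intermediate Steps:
√(m(2221, D(18)) + 3041965) = √((153 - 1*2221) + 3041965) = √((153 - 2221) + 3041965) = √(-2068 + 3041965) = √3039897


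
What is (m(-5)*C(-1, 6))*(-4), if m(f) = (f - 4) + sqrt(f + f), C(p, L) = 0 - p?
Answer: 36 - 4*I*sqrt(10) ≈ 36.0 - 12.649*I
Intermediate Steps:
C(p, L) = -p
m(f) = -4 + f + sqrt(2)*sqrt(f) (m(f) = (-4 + f) + sqrt(2*f) = (-4 + f) + sqrt(2)*sqrt(f) = -4 + f + sqrt(2)*sqrt(f))
(m(-5)*C(-1, 6))*(-4) = ((-4 - 5 + sqrt(2)*sqrt(-5))*(-1*(-1)))*(-4) = ((-4 - 5 + sqrt(2)*(I*sqrt(5)))*1)*(-4) = ((-4 - 5 + I*sqrt(10))*1)*(-4) = ((-9 + I*sqrt(10))*1)*(-4) = (-9 + I*sqrt(10))*(-4) = 36 - 4*I*sqrt(10)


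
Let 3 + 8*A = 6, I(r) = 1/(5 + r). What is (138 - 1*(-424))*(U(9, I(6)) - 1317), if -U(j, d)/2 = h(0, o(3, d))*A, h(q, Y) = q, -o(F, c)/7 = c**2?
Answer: -740154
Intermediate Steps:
o(F, c) = -7*c**2
A = 3/8 (A = -3/8 + (1/8)*6 = -3/8 + 3/4 = 3/8 ≈ 0.37500)
U(j, d) = 0 (U(j, d) = -0*3/8 = -2*0 = 0)
(138 - 1*(-424))*(U(9, I(6)) - 1317) = (138 - 1*(-424))*(0 - 1317) = (138 + 424)*(-1317) = 562*(-1317) = -740154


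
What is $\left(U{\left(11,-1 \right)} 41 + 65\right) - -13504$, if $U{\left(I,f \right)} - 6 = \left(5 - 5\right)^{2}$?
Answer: $13815$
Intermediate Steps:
$U{\left(I,f \right)} = 6$ ($U{\left(I,f \right)} = 6 + \left(5 - 5\right)^{2} = 6 + 0^{2} = 6 + 0 = 6$)
$\left(U{\left(11,-1 \right)} 41 + 65\right) - -13504 = \left(6 \cdot 41 + 65\right) - -13504 = \left(246 + 65\right) + 13504 = 311 + 13504 = 13815$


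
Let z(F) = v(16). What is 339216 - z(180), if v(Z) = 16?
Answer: 339200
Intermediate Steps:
z(F) = 16
339216 - z(180) = 339216 - 1*16 = 339216 - 16 = 339200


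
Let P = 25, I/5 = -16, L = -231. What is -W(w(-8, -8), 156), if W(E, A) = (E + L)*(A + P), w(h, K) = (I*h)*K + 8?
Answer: 967083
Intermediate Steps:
I = -80 (I = 5*(-16) = -80)
w(h, K) = 8 - 80*K*h (w(h, K) = (-80*h)*K + 8 = -80*K*h + 8 = 8 - 80*K*h)
W(E, A) = (-231 + E)*(25 + A) (W(E, A) = (E - 231)*(A + 25) = (-231 + E)*(25 + A))
-W(w(-8, -8), 156) = -(-5775 - 231*156 + 25*(8 - 80*(-8)*(-8)) + 156*(8 - 80*(-8)*(-8))) = -(-5775 - 36036 + 25*(8 - 5120) + 156*(8 - 5120)) = -(-5775 - 36036 + 25*(-5112) + 156*(-5112)) = -(-5775 - 36036 - 127800 - 797472) = -1*(-967083) = 967083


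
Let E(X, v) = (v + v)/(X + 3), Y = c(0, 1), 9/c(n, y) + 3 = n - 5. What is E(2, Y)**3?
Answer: -729/8000 ≈ -0.091125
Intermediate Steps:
c(n, y) = 9/(-8 + n) (c(n, y) = 9/(-3 + (n - 5)) = 9/(-3 + (-5 + n)) = 9/(-8 + n))
Y = -9/8 (Y = 9/(-8 + 0) = 9/(-8) = 9*(-1/8) = -9/8 ≈ -1.1250)
E(X, v) = 2*v/(3 + X) (E(X, v) = (2*v)/(3 + X) = 2*v/(3 + X))
E(2, Y)**3 = (2*(-9/8)/(3 + 2))**3 = (2*(-9/8)/5)**3 = (2*(-9/8)*(1/5))**3 = (-9/20)**3 = -729/8000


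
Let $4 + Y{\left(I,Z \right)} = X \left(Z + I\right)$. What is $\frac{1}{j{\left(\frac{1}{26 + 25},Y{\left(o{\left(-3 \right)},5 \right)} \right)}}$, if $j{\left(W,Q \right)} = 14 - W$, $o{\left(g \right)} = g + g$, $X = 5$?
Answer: $\frac{51}{713} \approx 0.071529$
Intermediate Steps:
$o{\left(g \right)} = 2 g$
$Y{\left(I,Z \right)} = -4 + 5 I + 5 Z$ ($Y{\left(I,Z \right)} = -4 + 5 \left(Z + I\right) = -4 + 5 \left(I + Z\right) = -4 + \left(5 I + 5 Z\right) = -4 + 5 I + 5 Z$)
$\frac{1}{j{\left(\frac{1}{26 + 25},Y{\left(o{\left(-3 \right)},5 \right)} \right)}} = \frac{1}{14 - \frac{1}{26 + 25}} = \frac{1}{14 - \frac{1}{51}} = \frac{1}{\frac{713}{51}} = \frac{51}{713}$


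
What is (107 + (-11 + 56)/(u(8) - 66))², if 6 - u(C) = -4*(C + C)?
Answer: 223729/16 ≈ 13983.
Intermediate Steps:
u(C) = 6 + 8*C (u(C) = 6 - (-4)*(C + C) = 6 - (-4)*2*C = 6 - (-8)*C = 6 + 8*C)
(107 + (-11 + 56)/(u(8) - 66))² = (107 + (-11 + 56)/((6 + 8*8) - 66))² = (107 + 45/((6 + 64) - 66))² = (107 + 45/(70 - 66))² = (107 + 45/4)² = (473/4)² = 223729/16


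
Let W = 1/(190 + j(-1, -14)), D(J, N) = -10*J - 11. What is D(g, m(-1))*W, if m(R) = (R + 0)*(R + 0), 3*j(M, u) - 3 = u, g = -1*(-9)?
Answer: -303/559 ≈ -0.54204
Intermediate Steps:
g = 9
j(M, u) = 1 + u/3
m(R) = R² (m(R) = R*R = R²)
D(J, N) = -11 - 10*J
W = 3/559 (W = 1/(190 + (1 + (⅓)*(-14))) = 1/(190 + (1 - 14/3)) = 1/(190 - 11/3) = 1/(559/3) = 3/559 ≈ 0.0053667)
D(g, m(-1))*W = (-11 - 10*9)*(3/559) = (-11 - 90)*(3/559) = -101*3/559 = -303/559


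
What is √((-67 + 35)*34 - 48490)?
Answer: I*√49578 ≈ 222.66*I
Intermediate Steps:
√((-67 + 35)*34 - 48490) = √(-32*34 - 48490) = √(-1088 - 48490) = √(-49578) = I*√49578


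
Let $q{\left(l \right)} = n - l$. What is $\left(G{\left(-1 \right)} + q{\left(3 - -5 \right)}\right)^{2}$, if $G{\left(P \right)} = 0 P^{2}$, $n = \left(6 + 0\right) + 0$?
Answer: $4$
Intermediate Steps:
$n = 6$ ($n = 6 + 0 = 6$)
$q{\left(l \right)} = 6 - l$
$G{\left(P \right)} = 0$
$\left(G{\left(-1 \right)} + q{\left(3 - -5 \right)}\right)^{2} = \left(0 + \left(6 - \left(3 - -5\right)\right)\right)^{2} = \left(0 + \left(6 - \left(3 + 5\right)\right)\right)^{2} = \left(0 + \left(6 - 8\right)\right)^{2} = \left(0 - 2\right)^{2} = \left(-2\right)^{2} = 4$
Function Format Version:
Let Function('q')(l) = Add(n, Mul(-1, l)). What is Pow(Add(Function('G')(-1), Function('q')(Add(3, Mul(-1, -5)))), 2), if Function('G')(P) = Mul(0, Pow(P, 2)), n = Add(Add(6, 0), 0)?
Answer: 4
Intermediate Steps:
n = 6 (n = Add(6, 0) = 6)
Function('q')(l) = Add(6, Mul(-1, l))
Function('G')(P) = 0
Pow(Add(Function('G')(-1), Function('q')(Add(3, Mul(-1, -5)))), 2) = Pow(Add(0, Add(6, Mul(-1, Add(3, Mul(-1, -5))))), 2) = Pow(Add(0, Add(6, Mul(-1, Add(3, 5)))), 2) = Pow(Add(0, Add(6, Mul(-1, 8))), 2) = Pow(Add(0, Add(6, -8)), 2) = Pow(Add(0, -2), 2) = Pow(-2, 2) = 4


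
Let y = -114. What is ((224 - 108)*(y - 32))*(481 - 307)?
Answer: -2946864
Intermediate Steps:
((224 - 108)*(y - 32))*(481 - 307) = ((224 - 108)*(-114 - 32))*(481 - 307) = (116*(-146))*174 = -16936*174 = -2946864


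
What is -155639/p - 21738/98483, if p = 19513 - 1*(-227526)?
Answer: -20697929419/24329141837 ≈ -0.85075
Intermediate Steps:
p = 247039 (p = 19513 + 227526 = 247039)
-155639/p - 21738/98483 = -155639/247039 - 21738/98483 = -20697929419/24329141837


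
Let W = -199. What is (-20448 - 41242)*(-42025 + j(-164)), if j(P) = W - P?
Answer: 2594681400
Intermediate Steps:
j(P) = -199 - P
(-20448 - 41242)*(-42025 + j(-164)) = (-20448 - 41242)*(-42025 + (-199 - 1*(-164))) = -61690*(-42025 + (-199 + 164)) = -61690*(-42025 - 35) = -61690*(-42060) = 2594681400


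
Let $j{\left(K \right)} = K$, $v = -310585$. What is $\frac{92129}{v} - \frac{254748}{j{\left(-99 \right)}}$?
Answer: $\frac{2397326873}{931755} \approx 2572.9$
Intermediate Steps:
$\frac{92129}{v} - \frac{254748}{j{\left(-99 \right)}} = \frac{92129}{-310585} - \frac{254748}{-99} = 92129 \left(- \frac{1}{310585}\right) - - \frac{84916}{33} = - \frac{92129}{310585} + \frac{84916}{33} = \frac{2397326873}{931755}$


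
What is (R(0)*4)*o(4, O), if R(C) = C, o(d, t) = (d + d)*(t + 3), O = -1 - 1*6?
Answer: 0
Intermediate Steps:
O = -7 (O = -1 - 6 = -7)
o(d, t) = 2*d*(3 + t) (o(d, t) = (2*d)*(3 + t) = 2*d*(3 + t))
(R(0)*4)*o(4, O) = (0*4)*(2*4*(3 - 7)) = 0*(2*4*(-4)) = 0*(-32) = 0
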